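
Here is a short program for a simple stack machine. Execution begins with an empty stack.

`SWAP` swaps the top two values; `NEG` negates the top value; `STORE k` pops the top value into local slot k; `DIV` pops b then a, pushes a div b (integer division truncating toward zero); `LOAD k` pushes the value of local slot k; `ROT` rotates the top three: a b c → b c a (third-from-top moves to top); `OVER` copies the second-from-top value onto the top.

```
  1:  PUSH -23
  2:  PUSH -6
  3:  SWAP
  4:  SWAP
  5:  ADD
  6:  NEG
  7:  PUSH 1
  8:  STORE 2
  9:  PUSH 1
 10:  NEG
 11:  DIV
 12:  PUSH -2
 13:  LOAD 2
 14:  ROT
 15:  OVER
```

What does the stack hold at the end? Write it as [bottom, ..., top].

PUSH -23  -23
PUSH -6   -23 -6
SWAP      -6 -23
SWAP      -23 -6
ADD       -29
NEG       29
PUSH 1    29 1
STORE 2   29
PUSH 1    29 1
NEG       29 -1
DIV       -29
PUSH -2   -29 -2
LOAD 2    -29 -2 1
ROT       -2 1 -29
OVER      -2 1 -29 1

[-2, 1, -29, 1]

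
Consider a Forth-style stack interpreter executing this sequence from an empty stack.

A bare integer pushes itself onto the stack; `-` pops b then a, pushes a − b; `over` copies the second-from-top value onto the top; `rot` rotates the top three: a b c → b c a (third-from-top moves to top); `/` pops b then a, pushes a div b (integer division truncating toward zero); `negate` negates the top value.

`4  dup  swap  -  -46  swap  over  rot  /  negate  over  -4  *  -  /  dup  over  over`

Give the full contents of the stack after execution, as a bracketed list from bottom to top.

[0, 0, 0, 0]

4       [4]
dup     [4, 4]
swap    [4, 4]
-       [0]
-46     [0, -46]
swap    [-46, 0]
over    [-46, 0, -46]
rot     [0, -46, -46]
/       [0, 1]
negate  [0, -1]
over    [0, -1, 0]
-4      [0, -1, 0, -4]
*       [0, -1, 0]
-       [0, -1]
/       [0]
dup     [0, 0]
over    [0, 0, 0]
over    [0, 0, 0, 0]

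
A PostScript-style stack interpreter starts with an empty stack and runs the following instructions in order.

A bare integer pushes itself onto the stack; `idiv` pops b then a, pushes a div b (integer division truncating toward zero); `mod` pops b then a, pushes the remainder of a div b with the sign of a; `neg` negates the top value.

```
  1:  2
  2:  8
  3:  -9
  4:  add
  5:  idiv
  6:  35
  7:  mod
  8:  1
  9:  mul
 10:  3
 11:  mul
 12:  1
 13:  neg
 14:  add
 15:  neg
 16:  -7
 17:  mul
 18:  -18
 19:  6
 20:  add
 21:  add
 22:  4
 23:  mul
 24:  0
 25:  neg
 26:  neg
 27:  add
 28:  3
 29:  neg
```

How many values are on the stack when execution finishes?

2

2    → 2
8    → 2 8
-9   → 2 8 -9
add  → 2 -1
idiv → -2
35   → -2 35
mod  → -2
1    → -2 1
mul  → -2
3    → -2 3
mul  → -6
1    → -6 1
neg  → -6 -1
add  → -7
neg  → 7
-7   → 7 -7
mul  → -49
-18  → -49 -18
6    → -49 -18 6
add  → -49 -12
add  → -61
4    → -61 4
mul  → -244
0    → -244 0
neg  → -244 0
neg  → -244 0
add  → -244
3    → -244 3
neg  → -244 -3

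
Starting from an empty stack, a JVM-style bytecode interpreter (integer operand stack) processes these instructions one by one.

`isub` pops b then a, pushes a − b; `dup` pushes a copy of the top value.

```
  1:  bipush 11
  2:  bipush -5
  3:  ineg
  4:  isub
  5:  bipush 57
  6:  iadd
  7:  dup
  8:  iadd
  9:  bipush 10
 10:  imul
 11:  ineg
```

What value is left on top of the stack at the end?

bipush 11 : 11
bipush -5 : 11 -5
ineg      : 11 5
isub      : 6
bipush 57 : 6 57
iadd      : 63
dup       : 63 63
iadd      : 126
bipush 10 : 126 10
imul      : 1260
ineg      : -1260

-1260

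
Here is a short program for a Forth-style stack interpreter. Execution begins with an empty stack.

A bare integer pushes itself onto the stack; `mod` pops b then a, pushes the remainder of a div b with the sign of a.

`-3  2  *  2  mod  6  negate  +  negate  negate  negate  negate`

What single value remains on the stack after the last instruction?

-6

-3      -3
2       -3 2
*       -6
2       -6 2
mod     0
6       0 6
negate  0 -6
+       -6
negate  6
negate  -6
negate  6
negate  -6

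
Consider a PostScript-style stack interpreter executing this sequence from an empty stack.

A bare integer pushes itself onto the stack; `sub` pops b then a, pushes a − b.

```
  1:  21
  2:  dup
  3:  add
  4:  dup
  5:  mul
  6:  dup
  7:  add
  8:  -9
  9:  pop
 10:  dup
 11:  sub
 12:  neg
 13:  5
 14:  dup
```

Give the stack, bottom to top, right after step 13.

21   21
dup  21 21
add  42
dup  42 42
mul  1764
dup  1764 1764
add  3528
-9   3528 -9
pop  3528
dup  3528 3528
sub  0
neg  0
5    0 5

[0, 5]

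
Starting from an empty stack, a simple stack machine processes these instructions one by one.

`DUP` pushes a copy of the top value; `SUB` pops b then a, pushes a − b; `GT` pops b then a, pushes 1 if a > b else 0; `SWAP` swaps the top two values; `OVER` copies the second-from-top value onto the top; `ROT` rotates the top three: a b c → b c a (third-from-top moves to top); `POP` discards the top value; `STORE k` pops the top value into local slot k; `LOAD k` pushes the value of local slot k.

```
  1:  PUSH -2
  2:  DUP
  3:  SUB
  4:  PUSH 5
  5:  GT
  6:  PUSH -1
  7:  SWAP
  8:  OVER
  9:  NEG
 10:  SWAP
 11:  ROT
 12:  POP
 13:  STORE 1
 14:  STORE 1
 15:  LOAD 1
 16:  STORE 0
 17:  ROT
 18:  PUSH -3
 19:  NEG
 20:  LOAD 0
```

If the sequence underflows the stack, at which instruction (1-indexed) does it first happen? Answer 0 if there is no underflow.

PUSH -2  [-2]
DUP      [-2, -2]
SUB      [0]
PUSH 5   [0, 5]
GT       [0]
PUSH -1  [0, -1]
SWAP     [-1, 0]
OVER     [-1, 0, -1]
NEG      [-1, 0, 1]
SWAP     [-1, 1, 0]
ROT      [1, 0, -1]
POP      [1, 0]
STORE 1  [1]
STORE 1  []
LOAD 1   [1]
STORE 0  []
ROT  — needs 3 operands, stack has 0 → underflow

17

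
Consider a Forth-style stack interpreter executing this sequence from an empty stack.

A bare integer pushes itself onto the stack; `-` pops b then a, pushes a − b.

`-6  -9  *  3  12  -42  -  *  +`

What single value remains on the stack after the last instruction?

216

-6  → -6
-9  → -6 -9
*   → 54
3   → 54 3
12  → 54 3 12
-42 → 54 3 12 -42
-   → 54 3 54
*   → 54 162
+   → 216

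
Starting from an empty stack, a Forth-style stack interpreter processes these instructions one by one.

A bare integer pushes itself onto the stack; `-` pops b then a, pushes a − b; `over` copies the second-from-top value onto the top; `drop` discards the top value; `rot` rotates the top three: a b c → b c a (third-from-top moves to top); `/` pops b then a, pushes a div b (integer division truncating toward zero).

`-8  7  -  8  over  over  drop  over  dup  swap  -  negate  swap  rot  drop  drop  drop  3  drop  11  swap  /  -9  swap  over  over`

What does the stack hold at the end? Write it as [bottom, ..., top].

[-9, 0, -9, 0]

-8      -8
7       -8 7
-       -15
8       -15 8
over    -15 8 -15
over    -15 8 -15 8
drop    -15 8 -15
over    -15 8 -15 8
dup     -15 8 -15 8 8
swap    -15 8 -15 8 8
-       -15 8 -15 0
negate  -15 8 -15 0
swap    -15 8 0 -15
rot     -15 0 -15 8
drop    -15 0 -15
drop    -15 0
drop    -15
3       -15 3
drop    -15
11      -15 11
swap    11 -15
/       0
-9      0 -9
swap    -9 0
over    -9 0 -9
over    -9 0 -9 0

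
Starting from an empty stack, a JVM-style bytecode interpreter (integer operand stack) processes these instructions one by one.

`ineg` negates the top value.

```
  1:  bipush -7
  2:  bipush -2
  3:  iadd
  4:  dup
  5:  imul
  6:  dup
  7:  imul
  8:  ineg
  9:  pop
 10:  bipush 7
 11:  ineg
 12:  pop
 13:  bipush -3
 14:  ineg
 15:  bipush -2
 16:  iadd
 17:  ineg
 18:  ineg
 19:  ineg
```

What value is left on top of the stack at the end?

bipush -7 : [-7]
bipush -2 : [-7, -2]
iadd      : [-9]
dup       : [-9, -9]
imul      : [81]
dup       : [81, 81]
imul      : [6561]
ineg      : [-6561]
pop       : []
bipush 7  : [7]
ineg      : [-7]
pop       : []
bipush -3 : [-3]
ineg      : [3]
bipush -2 : [3, -2]
iadd      : [1]
ineg      : [-1]
ineg      : [1]
ineg      : [-1]

-1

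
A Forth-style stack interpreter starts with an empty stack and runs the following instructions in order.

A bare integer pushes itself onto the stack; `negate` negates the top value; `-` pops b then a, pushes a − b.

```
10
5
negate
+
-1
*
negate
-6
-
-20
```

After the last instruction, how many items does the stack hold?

10     -> [10]
5      -> [10, 5]
negate -> [10, -5]
+      -> [5]
-1     -> [5, -1]
*      -> [-5]
negate -> [5]
-6     -> [5, -6]
-      -> [11]
-20    -> [11, -20]

2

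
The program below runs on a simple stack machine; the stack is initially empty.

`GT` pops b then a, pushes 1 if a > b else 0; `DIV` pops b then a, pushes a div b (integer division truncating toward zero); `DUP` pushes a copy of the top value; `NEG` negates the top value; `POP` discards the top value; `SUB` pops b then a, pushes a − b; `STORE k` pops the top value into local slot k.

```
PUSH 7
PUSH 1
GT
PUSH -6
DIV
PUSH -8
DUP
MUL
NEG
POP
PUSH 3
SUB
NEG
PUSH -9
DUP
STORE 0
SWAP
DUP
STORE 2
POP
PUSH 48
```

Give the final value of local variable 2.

3

PUSH 7   7
PUSH 1   7 1
GT       1
PUSH -6  1 -6
DIV      0
PUSH -8  0 -8
DUP      0 -8 -8
MUL      0 64
NEG      0 -64
POP      0
PUSH 3   0 3
SUB      -3
NEG      3
PUSH -9  3 -9
DUP      3 -9 -9
STORE 0  3 -9
SWAP     -9 3
DUP      -9 3 3
STORE 2  -9 3
POP      -9
PUSH 48  -9 48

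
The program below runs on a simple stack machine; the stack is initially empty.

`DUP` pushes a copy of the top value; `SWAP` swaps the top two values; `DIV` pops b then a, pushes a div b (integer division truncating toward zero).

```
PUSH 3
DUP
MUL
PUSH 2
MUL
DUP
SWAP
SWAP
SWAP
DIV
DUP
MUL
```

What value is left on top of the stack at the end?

PUSH 3  [3]
DUP     [3, 3]
MUL     [9]
PUSH 2  [9, 2]
MUL     [18]
DUP     [18, 18]
SWAP    [18, 18]
SWAP    [18, 18]
SWAP    [18, 18]
DIV     [1]
DUP     [1, 1]
MUL     [1]

1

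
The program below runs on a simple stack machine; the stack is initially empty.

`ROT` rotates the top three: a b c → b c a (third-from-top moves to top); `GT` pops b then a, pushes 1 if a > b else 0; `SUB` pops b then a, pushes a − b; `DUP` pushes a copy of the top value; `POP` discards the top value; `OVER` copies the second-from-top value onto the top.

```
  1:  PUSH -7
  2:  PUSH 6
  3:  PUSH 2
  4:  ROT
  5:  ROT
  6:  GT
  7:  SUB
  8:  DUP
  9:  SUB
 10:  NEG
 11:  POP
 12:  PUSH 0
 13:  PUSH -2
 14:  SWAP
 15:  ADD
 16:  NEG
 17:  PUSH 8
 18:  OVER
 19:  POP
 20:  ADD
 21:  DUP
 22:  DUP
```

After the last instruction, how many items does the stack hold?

3

PUSH -7 -> [-7]
PUSH 6  -> [-7, 6]
PUSH 2  -> [-7, 6, 2]
ROT     -> [6, 2, -7]
ROT     -> [2, -7, 6]
GT      -> [2, 0]
SUB     -> [2]
DUP     -> [2, 2]
SUB     -> [0]
NEG     -> [0]
POP     -> []
PUSH 0  -> [0]
PUSH -2 -> [0, -2]
SWAP    -> [-2, 0]
ADD     -> [-2]
NEG     -> [2]
PUSH 8  -> [2, 8]
OVER    -> [2, 8, 2]
POP     -> [2, 8]
ADD     -> [10]
DUP     -> [10, 10]
DUP     -> [10, 10, 10]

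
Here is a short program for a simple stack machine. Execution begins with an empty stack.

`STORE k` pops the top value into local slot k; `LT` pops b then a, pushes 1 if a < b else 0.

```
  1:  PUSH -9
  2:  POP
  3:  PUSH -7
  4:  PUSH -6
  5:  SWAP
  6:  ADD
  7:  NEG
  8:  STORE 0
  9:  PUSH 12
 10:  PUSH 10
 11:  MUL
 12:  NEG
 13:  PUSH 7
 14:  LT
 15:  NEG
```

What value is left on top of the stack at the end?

PUSH -9  [-9]
POP      []
PUSH -7  [-7]
PUSH -6  [-7, -6]
SWAP     [-6, -7]
ADD      [-13]
NEG      [13]
STORE 0  []
PUSH 12  [12]
PUSH 10  [12, 10]
MUL      [120]
NEG      [-120]
PUSH 7   [-120, 7]
LT       [1]
NEG      [-1]

-1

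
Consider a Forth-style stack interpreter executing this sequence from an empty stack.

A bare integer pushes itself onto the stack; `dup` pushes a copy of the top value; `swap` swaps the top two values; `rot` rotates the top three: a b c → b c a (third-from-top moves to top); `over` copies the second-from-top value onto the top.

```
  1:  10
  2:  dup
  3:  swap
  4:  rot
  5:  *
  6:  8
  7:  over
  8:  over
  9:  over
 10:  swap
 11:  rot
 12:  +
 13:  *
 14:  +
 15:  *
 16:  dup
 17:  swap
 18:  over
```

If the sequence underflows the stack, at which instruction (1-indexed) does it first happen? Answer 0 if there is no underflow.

10   -> 10
dup  -> 10 10
swap -> 10 10
rot  — needs 3 operands, stack has 2 → underflow

4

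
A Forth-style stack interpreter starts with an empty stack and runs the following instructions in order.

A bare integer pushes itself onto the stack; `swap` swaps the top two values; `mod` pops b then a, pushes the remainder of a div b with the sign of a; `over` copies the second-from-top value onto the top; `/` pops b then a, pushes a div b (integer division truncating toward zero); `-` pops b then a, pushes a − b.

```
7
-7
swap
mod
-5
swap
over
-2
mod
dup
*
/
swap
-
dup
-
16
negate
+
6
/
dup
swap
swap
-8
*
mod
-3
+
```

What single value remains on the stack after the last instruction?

7      : 7
-7     : 7 -7
swap   : -7 7
mod    : 0
-5     : 0 -5
swap   : -5 0
over   : -5 0 -5
-2     : -5 0 -5 -2
mod    : -5 0 -1
dup    : -5 0 -1 -1
*      : -5 0 1
/      : -5 0
swap   : 0 -5
-      : 5
dup    : 5 5
-      : 0
16     : 0 16
negate : 0 -16
+      : -16
6      : -16 6
/      : -2
dup    : -2 -2
swap   : -2 -2
swap   : -2 -2
-8     : -2 -2 -8
*      : -2 16
mod    : -2
-3     : -2 -3
+      : -5

-5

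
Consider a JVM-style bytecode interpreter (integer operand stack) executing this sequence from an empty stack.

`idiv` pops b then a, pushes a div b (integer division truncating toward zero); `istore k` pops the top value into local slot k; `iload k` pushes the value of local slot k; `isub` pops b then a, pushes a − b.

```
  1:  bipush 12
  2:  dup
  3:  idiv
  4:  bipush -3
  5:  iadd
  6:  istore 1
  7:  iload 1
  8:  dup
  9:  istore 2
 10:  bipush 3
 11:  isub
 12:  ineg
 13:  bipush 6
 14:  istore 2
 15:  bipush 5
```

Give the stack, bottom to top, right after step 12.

[5]

bipush 12 → 12
dup       → 12 12
idiv      → 1
bipush -3 → 1 -3
iadd      → -2
istore 1  → (empty)
iload 1   → -2
dup       → -2 -2
istore 2  → -2
bipush 3  → -2 3
isub      → -5
ineg      → 5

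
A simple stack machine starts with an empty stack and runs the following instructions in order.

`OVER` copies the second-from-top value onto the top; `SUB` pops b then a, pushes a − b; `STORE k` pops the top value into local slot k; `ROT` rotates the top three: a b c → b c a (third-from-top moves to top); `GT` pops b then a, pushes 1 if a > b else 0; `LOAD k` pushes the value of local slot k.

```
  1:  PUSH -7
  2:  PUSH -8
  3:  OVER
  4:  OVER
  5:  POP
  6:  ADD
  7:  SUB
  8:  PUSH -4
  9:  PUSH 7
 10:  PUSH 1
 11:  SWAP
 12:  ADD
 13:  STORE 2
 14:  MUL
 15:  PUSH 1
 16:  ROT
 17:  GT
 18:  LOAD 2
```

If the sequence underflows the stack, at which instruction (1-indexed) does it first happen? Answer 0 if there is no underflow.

16

PUSH -7  -7
PUSH -8  -7 -8
OVER     -7 -8 -7
OVER     -7 -8 -7 -8
POP      -7 -8 -7
ADD      -7 -15
SUB      8
PUSH -4  8 -4
PUSH 7   8 -4 7
PUSH 1   8 -4 7 1
SWAP     8 -4 1 7
ADD      8 -4 8
STORE 2  8 -4
MUL      -32
PUSH 1   -32 1
ROT  — needs 3 operands, stack has 2 → underflow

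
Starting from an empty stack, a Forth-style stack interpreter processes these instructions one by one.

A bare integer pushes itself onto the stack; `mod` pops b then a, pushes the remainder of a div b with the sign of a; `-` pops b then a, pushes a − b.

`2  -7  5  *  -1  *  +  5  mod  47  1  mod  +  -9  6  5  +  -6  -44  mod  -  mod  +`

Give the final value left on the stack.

2    [2]
-7   [2, -7]
5    [2, -7, 5]
*    [2, -35]
-1   [2, -35, -1]
*    [2, 35]
+    [37]
5    [37, 5]
mod  [2]
47   [2, 47]
1    [2, 47, 1]
mod  [2, 0]
+    [2]
-9   [2, -9]
6    [2, -9, 6]
5    [2, -9, 6, 5]
+    [2, -9, 11]
-6   [2, -9, 11, -6]
-44  [2, -9, 11, -6, -44]
mod  [2, -9, 11, -6]
-    [2, -9, 17]
mod  [2, -9]
+    [-7]

-7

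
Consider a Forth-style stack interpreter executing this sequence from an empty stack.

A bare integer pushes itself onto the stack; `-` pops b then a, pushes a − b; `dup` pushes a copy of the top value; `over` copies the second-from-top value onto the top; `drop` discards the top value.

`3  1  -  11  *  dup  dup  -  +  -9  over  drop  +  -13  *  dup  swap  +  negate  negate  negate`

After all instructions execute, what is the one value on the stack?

3      -> 3
1      -> 3 1
-      -> 2
11     -> 2 11
*      -> 22
dup    -> 22 22
dup    -> 22 22 22
-      -> 22 0
+      -> 22
-9     -> 22 -9
over   -> 22 -9 22
drop   -> 22 -9
+      -> 13
-13    -> 13 -13
*      -> -169
dup    -> -169 -169
swap   -> -169 -169
+      -> -338
negate -> 338
negate -> -338
negate -> 338

338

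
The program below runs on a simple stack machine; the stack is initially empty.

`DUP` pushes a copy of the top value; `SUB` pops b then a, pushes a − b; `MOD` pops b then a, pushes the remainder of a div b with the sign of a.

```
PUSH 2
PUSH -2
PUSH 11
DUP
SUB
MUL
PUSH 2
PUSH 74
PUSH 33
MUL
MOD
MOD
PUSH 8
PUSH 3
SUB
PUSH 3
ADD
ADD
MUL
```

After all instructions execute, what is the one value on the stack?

16

PUSH 2  -> [2]
PUSH -2 -> [2, -2]
PUSH 11 -> [2, -2, 11]
DUP     -> [2, -2, 11, 11]
SUB     -> [2, -2, 0]
MUL     -> [2, 0]
PUSH 2  -> [2, 0, 2]
PUSH 74 -> [2, 0, 2, 74]
PUSH 33 -> [2, 0, 2, 74, 33]
MUL     -> [2, 0, 2, 2442]
MOD     -> [2, 0, 2]
MOD     -> [2, 0]
PUSH 8  -> [2, 0, 8]
PUSH 3  -> [2, 0, 8, 3]
SUB     -> [2, 0, 5]
PUSH 3  -> [2, 0, 5, 3]
ADD     -> [2, 0, 8]
ADD     -> [2, 8]
MUL     -> [16]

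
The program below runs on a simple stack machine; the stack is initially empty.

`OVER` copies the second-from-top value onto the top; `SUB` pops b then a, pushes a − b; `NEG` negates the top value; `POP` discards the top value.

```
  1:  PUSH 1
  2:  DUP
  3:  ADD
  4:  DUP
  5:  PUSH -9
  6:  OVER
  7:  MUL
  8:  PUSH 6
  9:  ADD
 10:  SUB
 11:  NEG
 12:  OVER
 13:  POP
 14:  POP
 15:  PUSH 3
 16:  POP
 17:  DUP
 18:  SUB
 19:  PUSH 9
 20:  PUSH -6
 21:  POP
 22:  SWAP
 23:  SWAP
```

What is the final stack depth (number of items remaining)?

2

PUSH 1  → [1]
DUP     → [1, 1]
ADD     → [2]
DUP     → [2, 2]
PUSH -9 → [2, 2, -9]
OVER    → [2, 2, -9, 2]
MUL     → [2, 2, -18]
PUSH 6  → [2, 2, -18, 6]
ADD     → [2, 2, -12]
SUB     → [2, 14]
NEG     → [2, -14]
OVER    → [2, -14, 2]
POP     → [2, -14]
POP     → [2]
PUSH 3  → [2, 3]
POP     → [2]
DUP     → [2, 2]
SUB     → [0]
PUSH 9  → [0, 9]
PUSH -6 → [0, 9, -6]
POP     → [0, 9]
SWAP    → [9, 0]
SWAP    → [0, 9]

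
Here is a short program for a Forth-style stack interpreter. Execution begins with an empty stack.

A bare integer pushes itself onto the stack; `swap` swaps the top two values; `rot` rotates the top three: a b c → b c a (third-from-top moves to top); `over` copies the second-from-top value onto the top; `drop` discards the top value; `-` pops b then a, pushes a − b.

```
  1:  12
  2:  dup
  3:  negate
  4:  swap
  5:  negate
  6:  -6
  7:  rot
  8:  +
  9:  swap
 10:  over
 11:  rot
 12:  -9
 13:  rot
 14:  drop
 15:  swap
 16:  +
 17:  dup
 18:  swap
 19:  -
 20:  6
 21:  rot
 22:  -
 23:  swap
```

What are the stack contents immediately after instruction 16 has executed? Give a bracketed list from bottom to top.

12     : 12
dup    : 12 12
negate : 12 -12
swap   : -12 12
negate : -12 -12
-6     : -12 -12 -6
rot    : -12 -6 -12
+      : -12 -18
swap   : -18 -12
over   : -18 -12 -18
rot    : -12 -18 -18
-9     : -12 -18 -18 -9
rot    : -12 -18 -9 -18
drop   : -12 -18 -9
swap   : -12 -9 -18
+      : -12 -27

[-12, -27]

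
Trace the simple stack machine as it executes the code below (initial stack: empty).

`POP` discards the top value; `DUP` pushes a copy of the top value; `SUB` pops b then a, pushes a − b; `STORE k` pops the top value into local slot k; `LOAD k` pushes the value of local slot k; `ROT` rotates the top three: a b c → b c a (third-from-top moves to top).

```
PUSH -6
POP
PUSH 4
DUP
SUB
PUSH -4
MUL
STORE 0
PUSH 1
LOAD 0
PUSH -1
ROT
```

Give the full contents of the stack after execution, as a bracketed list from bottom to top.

[0, -1, 1]

PUSH -6  [-6]
POP      []
PUSH 4   [4]
DUP      [4, 4]
SUB      [0]
PUSH -4  [0, -4]
MUL      [0]
STORE 0  []
PUSH 1   [1]
LOAD 0   [1, 0]
PUSH -1  [1, 0, -1]
ROT      [0, -1, 1]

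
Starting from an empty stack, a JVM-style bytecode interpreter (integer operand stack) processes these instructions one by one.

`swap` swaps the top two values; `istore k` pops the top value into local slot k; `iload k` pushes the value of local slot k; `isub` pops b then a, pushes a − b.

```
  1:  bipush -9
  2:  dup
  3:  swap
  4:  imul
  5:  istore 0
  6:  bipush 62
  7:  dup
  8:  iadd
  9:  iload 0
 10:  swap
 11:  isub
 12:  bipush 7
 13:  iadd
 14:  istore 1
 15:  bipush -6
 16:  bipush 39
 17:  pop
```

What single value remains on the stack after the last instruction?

-6

bipush -9  [-9]
dup        [-9, -9]
swap       [-9, -9]
imul       [81]
istore 0   []
bipush 62  [62]
dup        [62, 62]
iadd       [124]
iload 0    [124, 81]
swap       [81, 124]
isub       [-43]
bipush 7   [-43, 7]
iadd       [-36]
istore 1   []
bipush -6  [-6]
bipush 39  [-6, 39]
pop        [-6]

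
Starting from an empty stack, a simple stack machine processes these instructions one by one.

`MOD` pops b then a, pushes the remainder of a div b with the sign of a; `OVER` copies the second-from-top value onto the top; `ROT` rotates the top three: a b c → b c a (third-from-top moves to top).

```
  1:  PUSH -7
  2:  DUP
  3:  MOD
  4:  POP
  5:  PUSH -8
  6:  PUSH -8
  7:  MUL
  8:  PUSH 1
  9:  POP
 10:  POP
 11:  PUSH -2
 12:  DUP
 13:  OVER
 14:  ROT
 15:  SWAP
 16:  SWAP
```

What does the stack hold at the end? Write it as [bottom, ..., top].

PUSH -7 -> -7
DUP     -> -7 -7
MOD     -> 0
POP     -> (empty)
PUSH -8 -> -8
PUSH -8 -> -8 -8
MUL     -> 64
PUSH 1  -> 64 1
POP     -> 64
POP     -> (empty)
PUSH -2 -> -2
DUP     -> -2 -2
OVER    -> -2 -2 -2
ROT     -> -2 -2 -2
SWAP    -> -2 -2 -2
SWAP    -> -2 -2 -2

[-2, -2, -2]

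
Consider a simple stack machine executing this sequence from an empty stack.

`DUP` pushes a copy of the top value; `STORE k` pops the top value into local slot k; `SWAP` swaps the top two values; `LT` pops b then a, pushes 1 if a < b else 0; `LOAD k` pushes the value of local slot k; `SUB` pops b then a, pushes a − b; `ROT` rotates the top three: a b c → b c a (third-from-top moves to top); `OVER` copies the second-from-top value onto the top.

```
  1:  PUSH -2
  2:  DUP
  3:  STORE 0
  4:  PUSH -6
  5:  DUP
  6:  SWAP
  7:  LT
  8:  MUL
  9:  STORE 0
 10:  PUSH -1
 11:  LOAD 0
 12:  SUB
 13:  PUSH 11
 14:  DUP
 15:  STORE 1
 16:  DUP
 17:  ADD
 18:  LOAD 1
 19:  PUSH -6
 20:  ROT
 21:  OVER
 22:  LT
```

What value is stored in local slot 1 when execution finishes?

11

PUSH -2 : -2
DUP     : -2 -2
STORE 0 : -2
PUSH -6 : -2 -6
DUP     : -2 -6 -6
SWAP    : -2 -6 -6
LT      : -2 0
MUL     : 0
STORE 0 : (empty)
PUSH -1 : -1
LOAD 0  : -1 0
SUB     : -1
PUSH 11 : -1 11
DUP     : -1 11 11
STORE 1 : -1 11
DUP     : -1 11 11
ADD     : -1 22
LOAD 1  : -1 22 11
PUSH -6 : -1 22 11 -6
ROT     : -1 11 -6 22
OVER    : -1 11 -6 22 -6
LT      : -1 11 -6 0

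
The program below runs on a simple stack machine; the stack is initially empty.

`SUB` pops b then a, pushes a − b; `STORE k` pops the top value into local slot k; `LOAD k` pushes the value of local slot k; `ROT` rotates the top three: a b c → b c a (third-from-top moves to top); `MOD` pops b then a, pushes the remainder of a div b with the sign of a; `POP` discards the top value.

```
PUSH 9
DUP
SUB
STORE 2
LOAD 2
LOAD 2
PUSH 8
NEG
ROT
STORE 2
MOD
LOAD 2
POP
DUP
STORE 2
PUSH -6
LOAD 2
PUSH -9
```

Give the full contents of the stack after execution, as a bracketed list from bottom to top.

PUSH 9   9
DUP      9 9
SUB      0
STORE 2  (empty)
LOAD 2   0
LOAD 2   0 0
PUSH 8   0 0 8
NEG      0 0 -8
ROT      0 -8 0
STORE 2  0 -8
MOD      0
LOAD 2   0 0
POP      0
DUP      0 0
STORE 2  0
PUSH -6  0 -6
LOAD 2   0 -6 0
PUSH -9  0 -6 0 -9

[0, -6, 0, -9]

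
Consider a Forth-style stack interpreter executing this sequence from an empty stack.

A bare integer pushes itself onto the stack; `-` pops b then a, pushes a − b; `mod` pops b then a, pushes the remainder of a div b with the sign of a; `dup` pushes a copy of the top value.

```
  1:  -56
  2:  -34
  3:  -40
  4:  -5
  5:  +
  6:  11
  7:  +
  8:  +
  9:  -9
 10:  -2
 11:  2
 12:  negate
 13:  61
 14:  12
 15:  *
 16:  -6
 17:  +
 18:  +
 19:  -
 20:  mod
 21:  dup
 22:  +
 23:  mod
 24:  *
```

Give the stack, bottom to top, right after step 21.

[-56, -68, -9, -9]

-56     [-56]
-34     [-56, -34]
-40     [-56, -34, -40]
-5      [-56, -34, -40, -5]
+       [-56, -34, -45]
11      [-56, -34, -45, 11]
+       [-56, -34, -34]
+       [-56, -68]
-9      [-56, -68, -9]
-2      [-56, -68, -9, -2]
2       [-56, -68, -9, -2, 2]
negate  [-56, -68, -9, -2, -2]
61      [-56, -68, -9, -2, -2, 61]
12      [-56, -68, -9, -2, -2, 61, 12]
*       [-56, -68, -9, -2, -2, 732]
-6      [-56, -68, -9, -2, -2, 732, -6]
+       [-56, -68, -9, -2, -2, 726]
+       [-56, -68, -9, -2, 724]
-       [-56, -68, -9, -726]
mod     [-56, -68, -9]
dup     [-56, -68, -9, -9]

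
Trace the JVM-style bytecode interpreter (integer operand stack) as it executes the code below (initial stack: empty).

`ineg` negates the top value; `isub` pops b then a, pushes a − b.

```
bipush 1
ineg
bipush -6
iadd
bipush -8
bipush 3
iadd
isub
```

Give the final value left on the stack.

-2

bipush 1  : [1]
ineg      : [-1]
bipush -6 : [-1, -6]
iadd      : [-7]
bipush -8 : [-7, -8]
bipush 3  : [-7, -8, 3]
iadd      : [-7, -5]
isub      : [-2]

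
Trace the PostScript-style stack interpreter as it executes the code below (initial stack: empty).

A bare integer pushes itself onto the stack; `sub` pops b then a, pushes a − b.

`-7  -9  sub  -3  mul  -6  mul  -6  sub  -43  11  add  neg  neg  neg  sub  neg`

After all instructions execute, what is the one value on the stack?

-10

-7   -7
-9   -7 -9
sub  2
-3   2 -3
mul  -6
-6   -6 -6
mul  36
-6   36 -6
sub  42
-43  42 -43
11   42 -43 11
add  42 -32
neg  42 32
neg  42 -32
neg  42 32
sub  10
neg  -10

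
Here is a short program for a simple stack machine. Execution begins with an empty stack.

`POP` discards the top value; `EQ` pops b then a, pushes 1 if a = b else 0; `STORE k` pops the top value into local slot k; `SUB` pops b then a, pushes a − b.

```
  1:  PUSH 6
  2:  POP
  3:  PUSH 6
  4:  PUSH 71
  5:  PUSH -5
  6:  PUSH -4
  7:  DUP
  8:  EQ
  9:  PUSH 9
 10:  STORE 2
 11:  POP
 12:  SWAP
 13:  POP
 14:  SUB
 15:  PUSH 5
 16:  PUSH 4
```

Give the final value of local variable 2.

PUSH 6  : 6
POP     : (empty)
PUSH 6  : 6
PUSH 71 : 6 71
PUSH -5 : 6 71 -5
PUSH -4 : 6 71 -5 -4
DUP     : 6 71 -5 -4 -4
EQ      : 6 71 -5 1
PUSH 9  : 6 71 -5 1 9
STORE 2 : 6 71 -5 1
POP     : 6 71 -5
SWAP    : 6 -5 71
POP     : 6 -5
SUB     : 11
PUSH 5  : 11 5
PUSH 4  : 11 5 4

9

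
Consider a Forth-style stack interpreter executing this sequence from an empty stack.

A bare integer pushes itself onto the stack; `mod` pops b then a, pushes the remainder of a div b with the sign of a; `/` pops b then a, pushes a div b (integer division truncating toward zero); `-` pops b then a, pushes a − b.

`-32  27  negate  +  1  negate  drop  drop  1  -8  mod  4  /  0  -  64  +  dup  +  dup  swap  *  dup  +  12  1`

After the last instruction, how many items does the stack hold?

3

-32    → [-32]
27     → [-32, 27]
negate → [-32, -27]
+      → [-59]
1      → [-59, 1]
negate → [-59, -1]
drop   → [-59]
drop   → []
1      → [1]
-8     → [1, -8]
mod    → [1]
4      → [1, 4]
/      → [0]
0      → [0, 0]
-      → [0]
64     → [0, 64]
+      → [64]
dup    → [64, 64]
+      → [128]
dup    → [128, 128]
swap   → [128, 128]
*      → [16384]
dup    → [16384, 16384]
+      → [32768]
12     → [32768, 12]
1      → [32768, 12, 1]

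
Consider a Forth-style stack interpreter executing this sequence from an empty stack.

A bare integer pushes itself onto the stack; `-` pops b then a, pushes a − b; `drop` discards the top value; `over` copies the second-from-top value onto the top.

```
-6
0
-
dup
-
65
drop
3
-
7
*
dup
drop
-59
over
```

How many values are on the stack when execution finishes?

3

-6   → -6
0    → -6 0
-    → -6
dup  → -6 -6
-    → 0
65   → 0 65
drop → 0
3    → 0 3
-    → -3
7    → -3 7
*    → -21
dup  → -21 -21
drop → -21
-59  → -21 -59
over → -21 -59 -21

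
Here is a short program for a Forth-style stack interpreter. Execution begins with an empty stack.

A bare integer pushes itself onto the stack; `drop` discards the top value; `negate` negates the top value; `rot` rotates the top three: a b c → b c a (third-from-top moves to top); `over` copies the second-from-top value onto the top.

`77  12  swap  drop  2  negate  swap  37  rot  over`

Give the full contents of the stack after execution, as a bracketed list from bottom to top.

77     -> 77
12     -> 77 12
swap   -> 12 77
drop   -> 12
2      -> 12 2
negate -> 12 -2
swap   -> -2 12
37     -> -2 12 37
rot    -> 12 37 -2
over   -> 12 37 -2 37

[12, 37, -2, 37]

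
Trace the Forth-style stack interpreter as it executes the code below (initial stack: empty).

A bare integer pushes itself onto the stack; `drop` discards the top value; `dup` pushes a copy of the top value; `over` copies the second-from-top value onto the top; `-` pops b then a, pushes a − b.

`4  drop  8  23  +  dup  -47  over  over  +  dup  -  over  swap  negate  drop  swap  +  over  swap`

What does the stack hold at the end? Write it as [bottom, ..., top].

4      → [4]
drop   → []
8      → [8]
23     → [8, 23]
+      → [31]
dup    → [31, 31]
-47    → [31, 31, -47]
over   → [31, 31, -47, 31]
over   → [31, 31, -47, 31, -47]
+      → [31, 31, -47, -16]
dup    → [31, 31, -47, -16, -16]
-      → [31, 31, -47, 0]
over   → [31, 31, -47, 0, -47]
swap   → [31, 31, -47, -47, 0]
negate → [31, 31, -47, -47, 0]
drop   → [31, 31, -47, -47]
swap   → [31, 31, -47, -47]
+      → [31, 31, -94]
over   → [31, 31, -94, 31]
swap   → [31, 31, 31, -94]

[31, 31, 31, -94]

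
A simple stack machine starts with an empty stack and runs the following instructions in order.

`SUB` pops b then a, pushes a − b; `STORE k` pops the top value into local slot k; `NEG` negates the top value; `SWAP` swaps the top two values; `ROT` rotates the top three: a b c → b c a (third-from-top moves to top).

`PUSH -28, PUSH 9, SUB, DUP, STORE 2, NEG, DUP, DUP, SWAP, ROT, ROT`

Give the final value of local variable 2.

PUSH -28 : [-28]
PUSH 9   : [-28, 9]
SUB      : [-37]
DUP      : [-37, -37]
STORE 2  : [-37]
NEG      : [37]
DUP      : [37, 37]
DUP      : [37, 37, 37]
SWAP     : [37, 37, 37]
ROT      : [37, 37, 37]
ROT      : [37, 37, 37]

-37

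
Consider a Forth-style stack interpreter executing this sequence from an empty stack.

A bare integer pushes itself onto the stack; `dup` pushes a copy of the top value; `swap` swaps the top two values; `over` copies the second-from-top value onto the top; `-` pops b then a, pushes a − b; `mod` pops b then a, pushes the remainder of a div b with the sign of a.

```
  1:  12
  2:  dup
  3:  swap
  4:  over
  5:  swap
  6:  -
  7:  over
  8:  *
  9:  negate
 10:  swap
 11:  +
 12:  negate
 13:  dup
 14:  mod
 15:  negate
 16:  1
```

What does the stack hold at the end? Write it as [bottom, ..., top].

12     → 12
dup    → 12 12
swap   → 12 12
over   → 12 12 12
swap   → 12 12 12
-      → 12 0
over   → 12 0 12
*      → 12 0
negate → 12 0
swap   → 0 12
+      → 12
negate → -12
dup    → -12 -12
mod    → 0
negate → 0
1      → 0 1

[0, 1]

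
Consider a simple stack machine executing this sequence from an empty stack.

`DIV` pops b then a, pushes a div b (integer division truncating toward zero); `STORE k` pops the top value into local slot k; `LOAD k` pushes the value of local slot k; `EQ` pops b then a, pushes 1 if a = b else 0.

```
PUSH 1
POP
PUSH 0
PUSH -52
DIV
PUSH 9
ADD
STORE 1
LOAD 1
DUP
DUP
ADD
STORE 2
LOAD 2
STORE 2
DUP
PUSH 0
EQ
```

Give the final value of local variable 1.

PUSH 1   -> [1]
POP      -> []
PUSH 0   -> [0]
PUSH -52 -> [0, -52]
DIV      -> [0]
PUSH 9   -> [0, 9]
ADD      -> [9]
STORE 1  -> []
LOAD 1   -> [9]
DUP      -> [9, 9]
DUP      -> [9, 9, 9]
ADD      -> [9, 18]
STORE 2  -> [9]
LOAD 2   -> [9, 18]
STORE 2  -> [9]
DUP      -> [9, 9]
PUSH 0   -> [9, 9, 0]
EQ       -> [9, 0]

9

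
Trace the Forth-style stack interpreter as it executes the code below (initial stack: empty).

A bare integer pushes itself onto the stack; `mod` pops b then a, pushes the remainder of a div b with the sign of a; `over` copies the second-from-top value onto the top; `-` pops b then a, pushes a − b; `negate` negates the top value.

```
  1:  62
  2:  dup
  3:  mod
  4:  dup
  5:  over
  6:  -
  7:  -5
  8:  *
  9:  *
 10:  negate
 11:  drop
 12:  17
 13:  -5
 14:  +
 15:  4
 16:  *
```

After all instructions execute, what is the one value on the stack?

48

62     : [62]
dup    : [62, 62]
mod    : [0]
dup    : [0, 0]
over   : [0, 0, 0]
-      : [0, 0]
-5     : [0, 0, -5]
*      : [0, 0]
*      : [0]
negate : [0]
drop   : []
17     : [17]
-5     : [17, -5]
+      : [12]
4      : [12, 4]
*      : [48]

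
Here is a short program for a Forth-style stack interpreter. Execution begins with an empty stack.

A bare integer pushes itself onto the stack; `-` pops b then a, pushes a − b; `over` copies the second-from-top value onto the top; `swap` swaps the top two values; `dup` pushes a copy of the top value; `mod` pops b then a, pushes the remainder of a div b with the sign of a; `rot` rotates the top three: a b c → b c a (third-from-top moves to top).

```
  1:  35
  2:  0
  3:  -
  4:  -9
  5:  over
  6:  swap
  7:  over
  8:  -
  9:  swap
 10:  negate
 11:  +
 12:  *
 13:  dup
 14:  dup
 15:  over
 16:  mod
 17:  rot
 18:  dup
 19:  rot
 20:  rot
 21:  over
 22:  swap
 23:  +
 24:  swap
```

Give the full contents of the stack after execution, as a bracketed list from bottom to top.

35      [35]
0       [35, 0]
-       [35]
-9      [35, -9]
over    [35, -9, 35]
swap    [35, 35, -9]
over    [35, 35, -9, 35]
-       [35, 35, -44]
swap    [35, -44, 35]
negate  [35, -44, -35]
+       [35, -79]
*       [-2765]
dup     [-2765, -2765]
dup     [-2765, -2765, -2765]
over    [-2765, -2765, -2765, -2765]
mod     [-2765, -2765, 0]
rot     [-2765, 0, -2765]
dup     [-2765, 0, -2765, -2765]
rot     [-2765, -2765, -2765, 0]
rot     [-2765, -2765, 0, -2765]
over    [-2765, -2765, 0, -2765, 0]
swap    [-2765, -2765, 0, 0, -2765]
+       [-2765, -2765, 0, -2765]
swap    [-2765, -2765, -2765, 0]

[-2765, -2765, -2765, 0]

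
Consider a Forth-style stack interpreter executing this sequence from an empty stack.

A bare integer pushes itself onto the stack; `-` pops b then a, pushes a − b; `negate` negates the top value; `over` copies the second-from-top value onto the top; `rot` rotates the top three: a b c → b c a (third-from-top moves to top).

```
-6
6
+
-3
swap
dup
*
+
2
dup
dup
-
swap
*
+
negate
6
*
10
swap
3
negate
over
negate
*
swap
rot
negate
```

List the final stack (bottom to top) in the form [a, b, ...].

-6     → [-6]
6      → [-6, 6]
+      → [0]
-3     → [0, -3]
swap   → [-3, 0]
dup    → [-3, 0, 0]
*      → [-3, 0]
+      → [-3]
2      → [-3, 2]
dup    → [-3, 2, 2]
dup    → [-3, 2, 2, 2]
-      → [-3, 2, 0]
swap   → [-3, 0, 2]
*      → [-3, 0]
+      → [-3]
negate → [3]
6      → [3, 6]
*      → [18]
10     → [18, 10]
swap   → [10, 18]
3      → [10, 18, 3]
negate → [10, 18, -3]
over   → [10, 18, -3, 18]
negate → [10, 18, -3, -18]
*      → [10, 18, 54]
swap   → [10, 54, 18]
rot    → [54, 18, 10]
negate → [54, 18, -10]

[54, 18, -10]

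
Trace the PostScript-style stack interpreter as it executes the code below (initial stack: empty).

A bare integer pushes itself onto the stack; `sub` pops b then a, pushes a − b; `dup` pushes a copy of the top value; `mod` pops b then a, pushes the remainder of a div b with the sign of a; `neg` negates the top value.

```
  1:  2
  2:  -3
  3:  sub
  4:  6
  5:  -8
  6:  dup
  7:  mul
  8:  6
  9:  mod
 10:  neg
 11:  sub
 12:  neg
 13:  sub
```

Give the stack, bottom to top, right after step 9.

[5, 6, 4]

2   : 2
-3  : 2 -3
sub : 5
6   : 5 6
-8  : 5 6 -8
dup : 5 6 -8 -8
mul : 5 6 64
6   : 5 6 64 6
mod : 5 6 4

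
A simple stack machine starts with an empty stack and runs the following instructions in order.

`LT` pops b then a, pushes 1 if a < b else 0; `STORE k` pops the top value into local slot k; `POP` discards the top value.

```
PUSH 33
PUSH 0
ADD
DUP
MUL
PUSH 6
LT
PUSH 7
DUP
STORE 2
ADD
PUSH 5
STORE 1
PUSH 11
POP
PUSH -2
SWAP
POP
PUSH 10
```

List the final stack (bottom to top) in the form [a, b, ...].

[-2, 10]

PUSH 33 -> 33
PUSH 0  -> 33 0
ADD     -> 33
DUP     -> 33 33
MUL     -> 1089
PUSH 6  -> 1089 6
LT      -> 0
PUSH 7  -> 0 7
DUP     -> 0 7 7
STORE 2 -> 0 7
ADD     -> 7
PUSH 5  -> 7 5
STORE 1 -> 7
PUSH 11 -> 7 11
POP     -> 7
PUSH -2 -> 7 -2
SWAP    -> -2 7
POP     -> -2
PUSH 10 -> -2 10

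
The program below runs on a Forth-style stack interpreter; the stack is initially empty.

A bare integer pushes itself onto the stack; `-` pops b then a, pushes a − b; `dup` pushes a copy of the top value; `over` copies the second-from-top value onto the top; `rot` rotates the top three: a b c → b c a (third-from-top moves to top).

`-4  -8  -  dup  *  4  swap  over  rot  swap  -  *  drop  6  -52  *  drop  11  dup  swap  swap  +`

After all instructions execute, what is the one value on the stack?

22

-4   -> -4
-8   -> -4 -8
-    -> 4
dup  -> 4 4
*    -> 16
4    -> 16 4
swap -> 4 16
over -> 4 16 4
rot  -> 16 4 4
swap -> 16 4 4
-    -> 16 0
*    -> 0
drop -> (empty)
6    -> 6
-52  -> 6 -52
*    -> -312
drop -> (empty)
11   -> 11
dup  -> 11 11
swap -> 11 11
swap -> 11 11
+    -> 22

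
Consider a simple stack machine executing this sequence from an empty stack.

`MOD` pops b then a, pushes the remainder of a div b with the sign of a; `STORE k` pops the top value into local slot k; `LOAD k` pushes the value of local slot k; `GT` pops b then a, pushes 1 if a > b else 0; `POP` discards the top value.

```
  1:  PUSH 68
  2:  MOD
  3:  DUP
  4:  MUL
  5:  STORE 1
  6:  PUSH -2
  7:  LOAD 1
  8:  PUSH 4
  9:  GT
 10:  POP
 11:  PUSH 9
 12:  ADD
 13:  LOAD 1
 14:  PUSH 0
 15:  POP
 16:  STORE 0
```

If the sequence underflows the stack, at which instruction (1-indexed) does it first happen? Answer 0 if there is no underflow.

2

PUSH 68 → [68]
MOD  — needs 2 operands, stack has 1 → underflow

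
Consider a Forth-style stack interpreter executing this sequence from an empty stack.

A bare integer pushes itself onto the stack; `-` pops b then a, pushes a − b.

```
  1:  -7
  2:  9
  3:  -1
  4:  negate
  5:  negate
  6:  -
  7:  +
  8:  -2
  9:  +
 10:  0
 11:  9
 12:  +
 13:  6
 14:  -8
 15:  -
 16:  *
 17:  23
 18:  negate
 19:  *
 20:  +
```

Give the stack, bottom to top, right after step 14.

-7     → [-7]
9      → [-7, 9]
-1     → [-7, 9, -1]
negate → [-7, 9, 1]
negate → [-7, 9, -1]
-      → [-7, 10]
+      → [3]
-2     → [3, -2]
+      → [1]
0      → [1, 0]
9      → [1, 0, 9]
+      → [1, 9]
6      → [1, 9, 6]
-8     → [1, 9, 6, -8]

[1, 9, 6, -8]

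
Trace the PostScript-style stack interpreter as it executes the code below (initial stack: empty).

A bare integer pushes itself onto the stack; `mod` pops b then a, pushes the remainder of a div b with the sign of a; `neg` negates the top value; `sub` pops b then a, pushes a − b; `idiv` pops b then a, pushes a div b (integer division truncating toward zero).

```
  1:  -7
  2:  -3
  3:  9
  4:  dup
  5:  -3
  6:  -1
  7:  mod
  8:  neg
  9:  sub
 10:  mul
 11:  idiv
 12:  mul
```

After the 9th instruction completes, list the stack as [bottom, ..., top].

-7  → [-7]
-3  → [-7, -3]
9   → [-7, -3, 9]
dup → [-7, -3, 9, 9]
-3  → [-7, -3, 9, 9, -3]
-1  → [-7, -3, 9, 9, -3, -1]
mod → [-7, -3, 9, 9, 0]
neg → [-7, -3, 9, 9, 0]
sub → [-7, -3, 9, 9]

[-7, -3, 9, 9]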